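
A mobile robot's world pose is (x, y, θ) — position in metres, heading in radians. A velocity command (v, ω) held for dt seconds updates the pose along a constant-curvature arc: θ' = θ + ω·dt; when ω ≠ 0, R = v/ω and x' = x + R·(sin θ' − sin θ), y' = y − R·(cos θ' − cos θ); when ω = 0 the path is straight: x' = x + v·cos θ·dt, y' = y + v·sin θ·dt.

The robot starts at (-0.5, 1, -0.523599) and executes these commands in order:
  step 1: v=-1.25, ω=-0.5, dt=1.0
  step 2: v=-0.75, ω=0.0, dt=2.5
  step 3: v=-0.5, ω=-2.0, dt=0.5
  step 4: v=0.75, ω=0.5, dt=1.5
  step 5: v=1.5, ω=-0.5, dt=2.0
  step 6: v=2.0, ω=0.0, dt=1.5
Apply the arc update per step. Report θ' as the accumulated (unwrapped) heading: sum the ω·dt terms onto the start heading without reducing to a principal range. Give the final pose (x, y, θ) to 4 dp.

(-4.9757, -2.4972, -2.2736)

step 1: θ'=-1.0236 (R=2.5000) → pose (-1.3850, 1.8643, -1.0236)
step 2: θ'=-1.0236 (straight) → pose (-2.3605, 3.4655, -1.0236)
step 3: θ'=-2.0236 (R=0.2500) → pose (-2.3718, 3.7050, -2.0236)
step 4: θ'=-1.2736 (R=1.5000) → pose (-2.4572, 2.6095, -1.2736)
step 5: θ'=-2.2736 (R=-3.0000) → pose (-3.0366, -0.2081, -2.2736)
step 6: θ'=-2.2736 (straight) → pose (-4.9757, -2.4972, -2.2736)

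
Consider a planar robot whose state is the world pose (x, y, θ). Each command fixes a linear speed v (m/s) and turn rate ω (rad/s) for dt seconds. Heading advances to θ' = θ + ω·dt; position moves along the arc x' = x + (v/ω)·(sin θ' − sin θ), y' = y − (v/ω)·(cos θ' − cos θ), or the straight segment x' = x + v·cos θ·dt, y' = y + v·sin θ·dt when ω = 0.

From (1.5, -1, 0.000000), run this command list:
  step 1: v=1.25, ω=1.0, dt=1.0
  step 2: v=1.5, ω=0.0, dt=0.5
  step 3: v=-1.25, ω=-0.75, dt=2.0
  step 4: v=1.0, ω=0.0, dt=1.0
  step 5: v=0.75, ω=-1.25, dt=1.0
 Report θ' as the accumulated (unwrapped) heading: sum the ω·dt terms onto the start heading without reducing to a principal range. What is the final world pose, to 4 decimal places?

(1.9359, -1.4693, -1.7500)

step 1: θ'=1.0000 (R=1.2500) → pose (2.5518, -0.4254, 1.0000)
step 2: θ'=1.0000 (straight) → pose (2.9571, 0.2057, 1.0000)
step 3: θ'=-0.5000 (R=1.6667) → pose (0.7556, -0.3564, -0.5000)
step 4: θ'=-0.5000 (straight) → pose (1.6332, -0.8358, -0.5000)
step 5: θ'=-1.7500 (R=-0.6000) → pose (1.9359, -1.4693, -1.7500)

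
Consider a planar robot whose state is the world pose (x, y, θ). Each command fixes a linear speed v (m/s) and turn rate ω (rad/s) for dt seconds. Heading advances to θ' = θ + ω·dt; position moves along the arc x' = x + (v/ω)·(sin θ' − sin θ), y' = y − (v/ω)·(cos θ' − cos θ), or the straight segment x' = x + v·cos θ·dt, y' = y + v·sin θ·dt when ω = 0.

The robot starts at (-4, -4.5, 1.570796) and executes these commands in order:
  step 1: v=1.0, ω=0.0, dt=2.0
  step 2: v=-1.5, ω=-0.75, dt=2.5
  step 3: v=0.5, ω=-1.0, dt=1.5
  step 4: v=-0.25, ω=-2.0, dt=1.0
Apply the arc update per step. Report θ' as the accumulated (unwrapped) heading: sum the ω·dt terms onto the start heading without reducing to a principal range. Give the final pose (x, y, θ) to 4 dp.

(-6.0639, -4.9312, -3.8042)

step 1: θ'=1.5708 (straight) → pose (-4.0000, -2.5000, 1.5708)
step 2: θ'=-0.3042 (R=2.0000) → pose (-6.5991, -4.4082, -0.3042)
step 3: θ'=-1.8042 (R=-0.5000) → pose (-6.2624, -5.0009, -1.8042)
step 4: θ'=-3.8042 (R=0.1250) → pose (-6.0639, -4.9312, -3.8042)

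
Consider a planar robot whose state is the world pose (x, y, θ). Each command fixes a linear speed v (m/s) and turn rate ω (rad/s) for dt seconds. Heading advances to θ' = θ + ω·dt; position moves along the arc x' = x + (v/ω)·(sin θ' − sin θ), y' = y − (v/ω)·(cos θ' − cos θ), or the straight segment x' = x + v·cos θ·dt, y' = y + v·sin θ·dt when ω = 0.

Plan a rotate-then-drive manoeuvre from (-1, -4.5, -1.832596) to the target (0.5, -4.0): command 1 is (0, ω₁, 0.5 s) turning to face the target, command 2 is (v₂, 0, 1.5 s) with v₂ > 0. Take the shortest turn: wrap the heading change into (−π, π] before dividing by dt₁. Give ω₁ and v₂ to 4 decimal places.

ω₁ = 4.3087, v₂ = 1.0541

heading to target = atan2(-4−-4.5, 0.5−-1) = 0.3218
Δθ = wrap(0.3218 − -1.8326) = 2.1543; ω₁ = Δθ/dt₁ = 4.3087
distance = √((0.5−-1)² + (-4−-4.5)²) = 1.5811; v₂ = distance/dt₂ = 1.0541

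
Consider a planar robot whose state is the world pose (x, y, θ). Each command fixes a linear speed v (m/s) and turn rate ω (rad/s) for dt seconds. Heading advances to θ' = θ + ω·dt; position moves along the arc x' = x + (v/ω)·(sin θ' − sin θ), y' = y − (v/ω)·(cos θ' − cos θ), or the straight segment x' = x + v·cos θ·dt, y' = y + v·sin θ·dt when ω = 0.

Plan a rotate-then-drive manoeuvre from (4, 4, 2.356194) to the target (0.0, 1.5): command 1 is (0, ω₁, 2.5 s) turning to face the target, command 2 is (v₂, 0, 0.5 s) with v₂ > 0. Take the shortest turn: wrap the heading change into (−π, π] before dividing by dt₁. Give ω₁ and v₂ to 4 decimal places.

ω₁ = 0.5376, v₂ = 9.4340

heading to target = atan2(1.5−4, 0−4) = -2.5830
Δθ = wrap(-2.5830 − 2.3562) = 1.3440; ω₁ = Δθ/dt₁ = 0.5376
distance = √((0−4)² + (1.5−4)²) = 4.7170; v₂ = distance/dt₂ = 9.4340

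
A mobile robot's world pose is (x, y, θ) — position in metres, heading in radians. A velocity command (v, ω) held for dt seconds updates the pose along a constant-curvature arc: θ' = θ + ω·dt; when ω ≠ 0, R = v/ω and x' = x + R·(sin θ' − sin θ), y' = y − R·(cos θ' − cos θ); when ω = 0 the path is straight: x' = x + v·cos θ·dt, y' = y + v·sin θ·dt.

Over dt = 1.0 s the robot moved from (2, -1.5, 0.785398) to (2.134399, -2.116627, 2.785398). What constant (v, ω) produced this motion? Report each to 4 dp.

Δθ = 2.785398 − 0.785398 = 2.000000
ω = Δθ/dt = 2.000000/1.0 = 2.0000
R = −Δy/(cos θ' − cos θ) = -0.3750
v = R·ω = -0.3750·2.0000 = -0.7500

v = -0.7500, ω = 2.0000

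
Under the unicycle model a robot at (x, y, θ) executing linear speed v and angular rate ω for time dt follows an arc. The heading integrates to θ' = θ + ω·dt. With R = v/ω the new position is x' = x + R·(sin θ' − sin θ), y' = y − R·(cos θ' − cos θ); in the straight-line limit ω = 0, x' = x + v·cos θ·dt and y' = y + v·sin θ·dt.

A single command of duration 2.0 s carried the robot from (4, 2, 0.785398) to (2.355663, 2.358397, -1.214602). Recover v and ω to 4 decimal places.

Δθ = -1.214602 − 0.785398 = -2.000000
ω = Δθ/dt = -2.000000/2.0 = -1.0000
R = Δx/(sin θ' − sin θ) = 1.0000
v = R·ω = 1.0000·-1.0000 = -1.0000

v = -1.0000, ω = -1.0000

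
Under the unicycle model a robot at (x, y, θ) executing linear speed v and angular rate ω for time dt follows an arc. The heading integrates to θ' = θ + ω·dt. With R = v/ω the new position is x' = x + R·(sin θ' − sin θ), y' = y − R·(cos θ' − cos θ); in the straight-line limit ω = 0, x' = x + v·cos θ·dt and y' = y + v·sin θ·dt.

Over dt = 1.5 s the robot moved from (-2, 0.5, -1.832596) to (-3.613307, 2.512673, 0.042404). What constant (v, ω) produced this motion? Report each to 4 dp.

Δθ = 0.042404 − -1.832596 = 1.875000
ω = Δθ/dt = 1.875000/1.5 = 1.2500
R = −Δy/(cos θ' − cos θ) = -1.6000
v = R·ω = -1.6000·1.2500 = -2.0000

v = -2.0000, ω = 1.2500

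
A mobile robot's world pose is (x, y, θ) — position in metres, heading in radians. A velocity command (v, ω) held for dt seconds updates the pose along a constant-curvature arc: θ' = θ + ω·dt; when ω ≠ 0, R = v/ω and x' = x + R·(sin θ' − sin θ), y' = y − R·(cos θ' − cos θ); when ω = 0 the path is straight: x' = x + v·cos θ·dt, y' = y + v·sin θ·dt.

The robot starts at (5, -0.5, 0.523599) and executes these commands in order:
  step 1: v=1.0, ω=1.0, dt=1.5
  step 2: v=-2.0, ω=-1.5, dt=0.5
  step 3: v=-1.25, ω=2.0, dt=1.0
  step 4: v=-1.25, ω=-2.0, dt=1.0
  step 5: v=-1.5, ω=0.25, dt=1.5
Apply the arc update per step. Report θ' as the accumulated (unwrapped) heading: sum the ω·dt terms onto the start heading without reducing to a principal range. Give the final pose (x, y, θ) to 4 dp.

(6.5900, -3.9988, 1.6486)

step 1: θ'=2.0236 (R=1.0000) → pose (5.3992, 0.8035, 2.0236)
step 2: θ'=1.2736 (R=1.3333) → pose (5.4751, -0.1703, 1.2736)
step 3: θ'=3.2736 (R=-0.6250) → pose (6.1550, -0.9728, 3.2736)
step 4: θ'=1.2736 (R=0.6250) → pose (6.8349, -1.7754, 1.2736)
step 5: θ'=1.6486 (R=-6.0000) → pose (6.5900, -3.9988, 1.6486)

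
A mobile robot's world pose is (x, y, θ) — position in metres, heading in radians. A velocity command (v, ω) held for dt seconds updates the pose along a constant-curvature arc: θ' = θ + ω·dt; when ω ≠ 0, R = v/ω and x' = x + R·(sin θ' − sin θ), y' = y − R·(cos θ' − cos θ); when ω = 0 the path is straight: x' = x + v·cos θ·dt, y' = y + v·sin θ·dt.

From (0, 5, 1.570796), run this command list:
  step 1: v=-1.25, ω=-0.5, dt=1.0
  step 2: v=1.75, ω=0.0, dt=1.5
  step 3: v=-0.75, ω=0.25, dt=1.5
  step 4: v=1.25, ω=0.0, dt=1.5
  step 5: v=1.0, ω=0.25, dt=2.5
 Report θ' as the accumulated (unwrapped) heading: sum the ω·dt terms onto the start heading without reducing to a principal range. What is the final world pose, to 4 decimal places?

(0.3839, 9.3176, 2.0708)

step 1: θ'=1.0708 (R=2.5000) → pose (-0.3060, 3.8014, 1.0708)
step 2: θ'=1.0708 (straight) → pose (0.9524, 6.1051, 1.0708)
step 3: θ'=1.4458 (R=-3.0000) → pose (0.6086, 5.0408, 1.4458)
step 4: θ'=1.4458 (straight) → pose (0.8424, 6.9012, 1.4458)
step 5: θ'=2.0708 (R=4.0000) → pose (0.3839, 9.3176, 2.0708)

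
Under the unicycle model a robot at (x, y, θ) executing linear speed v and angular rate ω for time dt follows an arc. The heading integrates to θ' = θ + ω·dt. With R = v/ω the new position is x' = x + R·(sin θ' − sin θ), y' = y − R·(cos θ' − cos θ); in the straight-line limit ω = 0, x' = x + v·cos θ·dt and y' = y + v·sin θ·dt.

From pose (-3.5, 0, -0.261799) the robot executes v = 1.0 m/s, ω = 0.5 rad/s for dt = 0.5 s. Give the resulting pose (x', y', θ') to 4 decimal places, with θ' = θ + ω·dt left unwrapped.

(-3.0060, -0.0680, -0.0118)

θ' = -0.2618 + 0.5·0.5 = -0.0118
R = v/ω = 1.0/0.5 = 2.0000
x' = -3.5 + 2.0000·(sin -0.0118 − sin -0.2618) = -3.0060
y' = 0 − 2.0000·(cos -0.0118 − cos -0.2618) = -0.0680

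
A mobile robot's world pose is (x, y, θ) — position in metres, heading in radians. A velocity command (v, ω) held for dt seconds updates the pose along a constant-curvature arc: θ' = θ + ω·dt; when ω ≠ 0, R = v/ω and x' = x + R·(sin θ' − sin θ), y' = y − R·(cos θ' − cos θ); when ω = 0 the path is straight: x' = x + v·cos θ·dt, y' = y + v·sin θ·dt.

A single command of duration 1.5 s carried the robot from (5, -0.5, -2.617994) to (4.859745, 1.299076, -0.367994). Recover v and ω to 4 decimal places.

v = -1.5000, ω = 1.5000

Δθ = -0.367994 − -2.617994 = 2.250000
ω = Δθ/dt = 2.250000/1.5 = 1.5000
R = −Δy/(cos θ' − cos θ) = -1.0000
v = R·ω = -1.0000·1.5000 = -1.5000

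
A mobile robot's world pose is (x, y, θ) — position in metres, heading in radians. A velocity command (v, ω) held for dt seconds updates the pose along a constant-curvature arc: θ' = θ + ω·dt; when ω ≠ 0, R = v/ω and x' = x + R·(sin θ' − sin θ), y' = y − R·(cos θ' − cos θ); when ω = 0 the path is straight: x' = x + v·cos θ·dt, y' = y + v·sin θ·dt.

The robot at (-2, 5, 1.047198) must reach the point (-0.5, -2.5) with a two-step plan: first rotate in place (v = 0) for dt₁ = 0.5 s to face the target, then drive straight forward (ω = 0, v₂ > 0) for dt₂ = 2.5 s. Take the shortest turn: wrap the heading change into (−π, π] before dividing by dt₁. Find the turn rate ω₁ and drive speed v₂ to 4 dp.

heading to target = atan2(-2.5−5, -0.5−-2) = -1.3734
Δθ = wrap(-1.3734 − 1.0472) = -2.4206; ω₁ = Δθ/dt₁ = -4.8412
distance = √((-0.5−-2)² + (-2.5−5)²) = 7.6485; v₂ = distance/dt₂ = 3.0594

ω₁ = -4.8412, v₂ = 3.0594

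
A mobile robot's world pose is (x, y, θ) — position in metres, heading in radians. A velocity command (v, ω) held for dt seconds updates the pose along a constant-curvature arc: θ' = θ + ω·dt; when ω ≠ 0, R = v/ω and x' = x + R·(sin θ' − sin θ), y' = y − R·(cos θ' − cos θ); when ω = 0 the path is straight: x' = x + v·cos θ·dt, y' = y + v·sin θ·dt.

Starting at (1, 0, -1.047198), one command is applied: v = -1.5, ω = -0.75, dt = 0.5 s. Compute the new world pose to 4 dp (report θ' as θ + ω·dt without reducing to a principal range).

(0.7541, 0.7039, -1.4222)

θ' = -1.0472 + -0.75·0.5 = -1.4222
R = v/ω = -1.5/-0.75 = 2.0000
x' = 1 + 2.0000·(sin -1.4222 − sin -1.0472) = 0.7541
y' = 0 − 2.0000·(cos -1.4222 − cos -1.0472) = 0.7039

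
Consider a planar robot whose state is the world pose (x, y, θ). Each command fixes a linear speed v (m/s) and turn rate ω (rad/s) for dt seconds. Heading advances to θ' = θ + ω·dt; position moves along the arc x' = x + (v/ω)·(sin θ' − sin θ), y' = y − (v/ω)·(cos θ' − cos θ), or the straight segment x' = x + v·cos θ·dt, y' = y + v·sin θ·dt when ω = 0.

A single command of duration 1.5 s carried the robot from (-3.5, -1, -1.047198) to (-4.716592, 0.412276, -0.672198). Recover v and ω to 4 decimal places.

Δθ = -0.672198 − -1.047198 = 0.375000
ω = Δθ/dt = 0.375000/1.5 = 0.2500
R = −Δy/(cos θ' − cos θ) = -5.0000
v = R·ω = -5.0000·0.2500 = -1.2500

v = -1.2500, ω = 0.2500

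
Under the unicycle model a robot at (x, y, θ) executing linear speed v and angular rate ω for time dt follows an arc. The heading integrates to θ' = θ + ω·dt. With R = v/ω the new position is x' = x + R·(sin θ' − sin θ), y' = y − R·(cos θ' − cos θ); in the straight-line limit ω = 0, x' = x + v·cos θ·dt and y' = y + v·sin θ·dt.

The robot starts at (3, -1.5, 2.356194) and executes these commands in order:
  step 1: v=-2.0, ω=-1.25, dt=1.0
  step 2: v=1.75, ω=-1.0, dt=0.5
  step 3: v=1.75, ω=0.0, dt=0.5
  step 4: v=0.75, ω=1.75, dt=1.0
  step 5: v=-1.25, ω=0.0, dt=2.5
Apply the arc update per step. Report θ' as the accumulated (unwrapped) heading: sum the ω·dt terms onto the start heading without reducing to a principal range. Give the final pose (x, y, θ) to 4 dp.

step 1: θ'=1.1062 (R=1.6000) → pose (3.2990, -3.3483, 1.1062)
step 2: θ'=0.6062 (R=-1.7500) → pose (3.8665, -2.6942, 0.6062)
step 3: θ'=0.6062 (straight) → pose (4.5856, -2.1957, 0.6062)
step 4: θ'=2.3562 (R=0.4286) → pose (4.6444, -1.5404, 2.3562)
step 5: θ'=2.3562 (straight) → pose (6.8541, -3.7501, 2.3562)

(6.8541, -3.7501, 2.3562)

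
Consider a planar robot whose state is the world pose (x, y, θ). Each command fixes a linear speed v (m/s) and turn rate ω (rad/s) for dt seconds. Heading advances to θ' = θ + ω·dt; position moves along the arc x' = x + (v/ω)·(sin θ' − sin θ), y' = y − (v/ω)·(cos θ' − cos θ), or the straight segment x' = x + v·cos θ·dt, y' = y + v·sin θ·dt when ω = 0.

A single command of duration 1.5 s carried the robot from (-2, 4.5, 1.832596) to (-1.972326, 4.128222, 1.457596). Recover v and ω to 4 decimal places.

Δθ = 1.457596 − 1.832596 = -0.375000
ω = Δθ/dt = -0.375000/1.5 = -0.2500
R = −Δy/(cos θ' − cos θ) = 1.0000
v = R·ω = 1.0000·-0.2500 = -0.2500

v = -0.2500, ω = -0.2500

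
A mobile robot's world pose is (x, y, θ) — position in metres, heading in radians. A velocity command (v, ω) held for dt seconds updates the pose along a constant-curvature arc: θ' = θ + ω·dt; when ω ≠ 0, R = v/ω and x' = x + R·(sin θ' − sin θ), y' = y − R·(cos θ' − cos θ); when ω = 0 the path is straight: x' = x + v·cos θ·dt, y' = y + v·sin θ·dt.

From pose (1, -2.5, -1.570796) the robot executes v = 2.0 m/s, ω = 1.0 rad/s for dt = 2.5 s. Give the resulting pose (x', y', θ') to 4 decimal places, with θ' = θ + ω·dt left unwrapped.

θ' = -1.5708 + 1.0·2.5 = 0.9292
R = v/ω = 2.0/1.0 = 2.0000
x' = 1 + 2.0000·(sin 0.9292 − sin -1.5708) = 4.6023
y' = -2.5 − 2.0000·(cos 0.9292 − cos -1.5708) = -3.6969

(4.6023, -3.6969, 0.9292)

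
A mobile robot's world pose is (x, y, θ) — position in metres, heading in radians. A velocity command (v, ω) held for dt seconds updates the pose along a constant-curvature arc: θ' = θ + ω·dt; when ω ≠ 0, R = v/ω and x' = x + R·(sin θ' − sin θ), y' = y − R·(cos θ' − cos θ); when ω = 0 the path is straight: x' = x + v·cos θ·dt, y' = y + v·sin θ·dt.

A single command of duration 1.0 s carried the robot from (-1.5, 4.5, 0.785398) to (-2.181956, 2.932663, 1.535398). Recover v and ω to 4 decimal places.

Δθ = 1.535398 − 0.785398 = 0.750000
ω = Δθ/dt = 0.750000/1.0 = 0.7500
R = −Δy/(cos θ' − cos θ) = -2.3333
v = R·ω = -2.3333·0.7500 = -1.7500

v = -1.7500, ω = 0.7500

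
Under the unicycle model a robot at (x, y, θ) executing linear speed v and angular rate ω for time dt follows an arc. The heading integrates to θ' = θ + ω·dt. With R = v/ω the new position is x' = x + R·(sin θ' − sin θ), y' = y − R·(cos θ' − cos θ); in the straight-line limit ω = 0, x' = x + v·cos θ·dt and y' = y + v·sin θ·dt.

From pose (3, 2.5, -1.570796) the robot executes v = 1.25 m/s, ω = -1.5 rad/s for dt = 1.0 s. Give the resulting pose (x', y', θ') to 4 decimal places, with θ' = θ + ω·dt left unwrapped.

θ' = -1.5708 + -1.5·1.0 = -3.0708
R = v/ω = 1.25/-1.5 = -0.8333
x' = 3 + -0.8333·(sin -3.0708 − sin -1.5708) = 2.2256
y' = 2.5 − -0.8333·(cos -3.0708 − cos -1.5708) = 1.6688

(2.2256, 1.6688, -3.0708)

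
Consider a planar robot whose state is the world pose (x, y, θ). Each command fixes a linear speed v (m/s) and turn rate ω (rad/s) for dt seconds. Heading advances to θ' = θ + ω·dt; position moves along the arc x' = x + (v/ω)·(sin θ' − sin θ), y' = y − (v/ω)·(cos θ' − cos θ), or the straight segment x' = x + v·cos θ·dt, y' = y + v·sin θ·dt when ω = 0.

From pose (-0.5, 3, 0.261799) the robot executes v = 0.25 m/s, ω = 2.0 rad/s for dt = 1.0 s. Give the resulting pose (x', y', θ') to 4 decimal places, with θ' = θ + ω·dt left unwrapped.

(-0.4360, 3.2004, 2.2618)

θ' = 0.2618 + 2.0·1.0 = 2.2618
R = v/ω = 0.25/2.0 = 0.1250
x' = -0.5 + 0.1250·(sin 2.2618 − sin 0.2618) = -0.4360
y' = 3 − 0.1250·(cos 2.2618 − cos 0.2618) = 3.2004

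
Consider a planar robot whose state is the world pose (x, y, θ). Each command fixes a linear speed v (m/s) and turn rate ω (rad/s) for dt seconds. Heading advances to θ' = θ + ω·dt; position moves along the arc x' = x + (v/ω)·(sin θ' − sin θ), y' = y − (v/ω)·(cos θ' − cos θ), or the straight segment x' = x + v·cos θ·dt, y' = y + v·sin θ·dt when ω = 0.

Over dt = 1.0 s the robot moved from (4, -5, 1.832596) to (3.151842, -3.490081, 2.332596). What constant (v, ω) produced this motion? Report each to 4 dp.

v = 1.7500, ω = 0.5000

Δθ = 2.332596 − 1.832596 = 0.500000
ω = Δθ/dt = 0.500000/1.0 = 0.5000
R = −Δy/(cos θ' − cos θ) = 3.5000
v = R·ω = 3.5000·0.5000 = 1.7500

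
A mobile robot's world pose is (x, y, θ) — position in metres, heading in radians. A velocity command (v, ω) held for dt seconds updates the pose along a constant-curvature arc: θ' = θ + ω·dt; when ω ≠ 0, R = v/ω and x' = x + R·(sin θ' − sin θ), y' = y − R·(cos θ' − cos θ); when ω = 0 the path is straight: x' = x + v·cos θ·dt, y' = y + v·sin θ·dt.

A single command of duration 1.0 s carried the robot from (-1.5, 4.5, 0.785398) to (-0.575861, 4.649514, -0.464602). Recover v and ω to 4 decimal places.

Δθ = -0.464602 − 0.785398 = -1.250000
ω = Δθ/dt = -1.250000/1.0 = -1.2500
R = Δx/(sin θ' − sin θ) = -0.8000
v = R·ω = -0.8000·-1.2500 = 1.0000

v = 1.0000, ω = -1.2500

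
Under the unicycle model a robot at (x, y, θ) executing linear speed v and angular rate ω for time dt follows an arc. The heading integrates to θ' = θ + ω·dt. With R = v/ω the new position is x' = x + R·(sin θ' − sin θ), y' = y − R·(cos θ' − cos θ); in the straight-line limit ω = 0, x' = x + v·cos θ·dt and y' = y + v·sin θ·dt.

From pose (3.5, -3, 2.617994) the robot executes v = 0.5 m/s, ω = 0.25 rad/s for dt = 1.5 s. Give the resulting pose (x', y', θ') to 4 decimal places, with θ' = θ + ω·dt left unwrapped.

θ' = 2.6180 + 0.25·1.5 = 2.9930
R = v/ω = 0.5/0.25 = 2.0000
x' = 3.5 + 2.0000·(sin 2.9930 − sin 2.6180) = 2.7961
y' = -3 − 2.0000·(cos 2.9930 − cos 2.6180) = -2.7541

(2.7961, -2.7541, 2.9930)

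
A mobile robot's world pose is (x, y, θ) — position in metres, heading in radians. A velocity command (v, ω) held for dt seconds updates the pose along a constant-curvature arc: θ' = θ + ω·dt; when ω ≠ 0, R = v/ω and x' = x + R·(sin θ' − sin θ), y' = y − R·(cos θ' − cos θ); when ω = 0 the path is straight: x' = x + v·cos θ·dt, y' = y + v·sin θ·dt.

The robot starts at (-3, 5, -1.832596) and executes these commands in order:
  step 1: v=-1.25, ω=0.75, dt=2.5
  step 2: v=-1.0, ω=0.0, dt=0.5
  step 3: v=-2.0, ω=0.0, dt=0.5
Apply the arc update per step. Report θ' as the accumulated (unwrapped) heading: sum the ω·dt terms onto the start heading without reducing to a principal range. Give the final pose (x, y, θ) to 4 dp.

step 1: θ'=0.0424 (R=-1.6667) → pose (-4.6805, 7.0965, 0.0424)
step 2: θ'=0.0424 (straight) → pose (-5.1801, 7.0753, 0.0424)
step 3: θ'=0.0424 (straight) → pose (-6.1792, 7.0329, 0.0424)

(-6.1792, 7.0329, 0.0424)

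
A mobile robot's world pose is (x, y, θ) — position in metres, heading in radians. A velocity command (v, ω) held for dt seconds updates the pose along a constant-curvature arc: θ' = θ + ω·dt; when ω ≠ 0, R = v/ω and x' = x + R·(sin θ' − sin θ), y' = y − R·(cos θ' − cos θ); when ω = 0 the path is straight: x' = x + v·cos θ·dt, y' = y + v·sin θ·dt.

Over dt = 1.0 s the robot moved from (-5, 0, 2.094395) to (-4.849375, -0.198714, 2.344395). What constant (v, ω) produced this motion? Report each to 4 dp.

Δθ = 2.344395 − 2.094395 = 0.250000
ω = Δθ/dt = 0.250000/1.0 = 0.2500
R = −Δy/(cos θ' − cos θ) = -1.0000
v = R·ω = -1.0000·0.2500 = -0.2500

v = -0.2500, ω = 0.2500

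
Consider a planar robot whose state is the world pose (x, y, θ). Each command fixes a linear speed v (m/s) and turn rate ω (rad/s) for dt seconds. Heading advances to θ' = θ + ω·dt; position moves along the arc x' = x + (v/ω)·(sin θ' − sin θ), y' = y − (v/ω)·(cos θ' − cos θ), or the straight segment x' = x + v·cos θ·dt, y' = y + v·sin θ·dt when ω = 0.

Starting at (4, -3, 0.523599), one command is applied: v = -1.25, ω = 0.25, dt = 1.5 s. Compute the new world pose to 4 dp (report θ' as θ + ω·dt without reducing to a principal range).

(2.5877, -4.2166, 0.8986)

θ' = 0.5236 + 0.25·1.5 = 0.8986
R = v/ω = -1.25/0.25 = -5.0000
x' = 4 + -5.0000·(sin 0.8986 − sin 0.5236) = 2.5877
y' = -3 − -5.0000·(cos 0.8986 − cos 0.5236) = -4.2166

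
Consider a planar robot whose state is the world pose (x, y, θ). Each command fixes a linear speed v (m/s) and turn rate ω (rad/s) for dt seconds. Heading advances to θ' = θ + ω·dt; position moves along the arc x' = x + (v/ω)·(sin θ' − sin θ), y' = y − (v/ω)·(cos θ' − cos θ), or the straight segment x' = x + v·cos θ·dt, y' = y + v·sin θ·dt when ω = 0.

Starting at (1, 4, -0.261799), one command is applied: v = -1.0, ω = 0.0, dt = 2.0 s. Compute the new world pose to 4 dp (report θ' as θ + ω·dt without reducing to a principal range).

(-0.9319, 4.5176, -0.2618)

θ' = -0.2618 + 0.0·2.0 = -0.2618
ω = 0 → straight: x' = 1 + -1.0·cos(-0.2618)·2.0 = -0.9319
y' = 4 + -1.0·sin(-0.2618)·2.0 = 4.5176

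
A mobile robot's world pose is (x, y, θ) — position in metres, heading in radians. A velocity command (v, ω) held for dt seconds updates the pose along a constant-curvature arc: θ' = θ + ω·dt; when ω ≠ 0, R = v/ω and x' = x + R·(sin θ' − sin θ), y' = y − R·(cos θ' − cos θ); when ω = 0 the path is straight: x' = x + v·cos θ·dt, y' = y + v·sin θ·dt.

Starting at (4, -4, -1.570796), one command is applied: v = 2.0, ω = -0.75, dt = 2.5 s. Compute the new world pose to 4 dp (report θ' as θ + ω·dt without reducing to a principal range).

(0.5346, -6.5442, -3.4458)

θ' = -1.5708 + -0.75·2.5 = -3.4458
R = v/ω = 2.0/-0.75 = -2.6667
x' = 4 + -2.6667·(sin -3.4458 − sin -1.5708) = 0.5346
y' = -4 − -2.6667·(cos -3.4458 − cos -1.5708) = -6.5442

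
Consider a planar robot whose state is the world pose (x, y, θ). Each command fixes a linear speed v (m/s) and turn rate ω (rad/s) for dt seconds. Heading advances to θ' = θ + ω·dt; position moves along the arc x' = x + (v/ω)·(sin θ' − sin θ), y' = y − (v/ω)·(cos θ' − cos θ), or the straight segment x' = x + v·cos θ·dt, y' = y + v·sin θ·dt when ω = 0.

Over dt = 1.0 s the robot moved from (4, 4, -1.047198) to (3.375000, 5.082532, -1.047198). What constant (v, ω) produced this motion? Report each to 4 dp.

Δθ = -1.047198 − -1.047198 = 0.000000
ω = Δθ/dt = 0.000000/1.0 = 0.0000
ω = 0 → v = (Δx·cos θ + Δy·sin θ)/dt = -1.2500

v = -1.2500, ω = 0.0000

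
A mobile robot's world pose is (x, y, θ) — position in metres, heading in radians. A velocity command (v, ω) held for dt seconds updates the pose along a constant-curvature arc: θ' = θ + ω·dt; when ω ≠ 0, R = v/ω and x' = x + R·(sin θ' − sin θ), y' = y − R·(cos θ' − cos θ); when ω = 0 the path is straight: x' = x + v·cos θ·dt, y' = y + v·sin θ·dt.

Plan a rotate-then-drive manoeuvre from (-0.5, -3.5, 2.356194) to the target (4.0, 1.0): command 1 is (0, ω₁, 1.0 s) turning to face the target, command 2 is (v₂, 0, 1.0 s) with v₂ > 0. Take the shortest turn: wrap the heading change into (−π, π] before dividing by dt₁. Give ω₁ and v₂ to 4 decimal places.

heading to target = atan2(1−-3.5, 4−-0.5) = 0.7854
Δθ = wrap(0.7854 − 2.3562) = -1.5708; ω₁ = Δθ/dt₁ = -1.5708
distance = √((4−-0.5)² + (1−-3.5)²) = 6.3640; v₂ = distance/dt₂ = 6.3640

ω₁ = -1.5708, v₂ = 6.3640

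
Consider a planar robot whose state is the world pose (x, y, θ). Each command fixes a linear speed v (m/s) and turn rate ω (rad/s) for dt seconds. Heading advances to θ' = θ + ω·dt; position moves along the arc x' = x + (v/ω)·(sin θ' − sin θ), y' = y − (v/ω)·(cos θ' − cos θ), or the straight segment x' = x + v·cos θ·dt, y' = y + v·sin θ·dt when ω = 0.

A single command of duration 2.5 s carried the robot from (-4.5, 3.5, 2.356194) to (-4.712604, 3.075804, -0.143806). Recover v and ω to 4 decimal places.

v = -0.2500, ω = -1.0000

Δθ = -0.143806 − 2.356194 = -2.500000
ω = Δθ/dt = -2.500000/2.5 = -1.0000
R = −Δy/(cos θ' − cos θ) = 0.2500
v = R·ω = 0.2500·-1.0000 = -0.2500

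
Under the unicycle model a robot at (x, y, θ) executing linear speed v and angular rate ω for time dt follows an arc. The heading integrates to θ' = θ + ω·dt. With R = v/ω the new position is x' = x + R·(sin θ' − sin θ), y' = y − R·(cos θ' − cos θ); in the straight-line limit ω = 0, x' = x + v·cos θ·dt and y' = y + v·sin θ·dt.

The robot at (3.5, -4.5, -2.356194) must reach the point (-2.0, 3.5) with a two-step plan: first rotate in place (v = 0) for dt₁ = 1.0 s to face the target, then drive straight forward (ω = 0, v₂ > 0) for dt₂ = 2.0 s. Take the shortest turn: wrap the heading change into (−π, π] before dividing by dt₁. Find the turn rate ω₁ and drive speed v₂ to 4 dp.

ω₁ = -1.7539, v₂ = 4.8541

heading to target = atan2(3.5−-4.5, -2−3.5) = 2.1731
Δθ = wrap(2.1731 − -2.3562) = -1.7539; ω₁ = Δθ/dt₁ = -1.7539
distance = √((-2−3.5)² + (3.5−-4.5)²) = 9.7082; v₂ = distance/dt₂ = 4.8541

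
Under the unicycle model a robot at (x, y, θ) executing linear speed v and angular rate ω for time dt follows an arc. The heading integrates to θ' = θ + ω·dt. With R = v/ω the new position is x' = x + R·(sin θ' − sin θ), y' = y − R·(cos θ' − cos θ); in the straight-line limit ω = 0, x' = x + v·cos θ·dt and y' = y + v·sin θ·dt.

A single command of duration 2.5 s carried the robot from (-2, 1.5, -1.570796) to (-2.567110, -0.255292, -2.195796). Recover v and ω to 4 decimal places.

v = 0.7500, ω = -0.2500

Δθ = -2.195796 − -1.570796 = -0.625000
ω = Δθ/dt = -0.625000/2.5 = -0.2500
R = −Δy/(cos θ' − cos θ) = -3.0000
v = R·ω = -3.0000·-0.2500 = 0.7500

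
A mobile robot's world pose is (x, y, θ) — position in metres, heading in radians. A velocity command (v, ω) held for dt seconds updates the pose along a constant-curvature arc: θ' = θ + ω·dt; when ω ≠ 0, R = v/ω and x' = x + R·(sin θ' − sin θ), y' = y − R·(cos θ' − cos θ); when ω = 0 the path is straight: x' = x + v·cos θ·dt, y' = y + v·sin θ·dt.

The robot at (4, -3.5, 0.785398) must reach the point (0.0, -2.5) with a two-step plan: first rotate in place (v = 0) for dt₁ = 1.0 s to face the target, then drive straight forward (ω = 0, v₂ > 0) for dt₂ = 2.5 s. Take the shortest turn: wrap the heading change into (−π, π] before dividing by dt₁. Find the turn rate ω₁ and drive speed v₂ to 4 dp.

ω₁ = 2.1112, v₂ = 1.6492

heading to target = atan2(-2.5−-3.5, 0−4) = 2.8966
Δθ = wrap(2.8966 − 0.7854) = 2.1112; ω₁ = Δθ/dt₁ = 2.1112
distance = √((0−4)² + (-2.5−-3.5)²) = 4.1231; v₂ = distance/dt₂ = 1.6492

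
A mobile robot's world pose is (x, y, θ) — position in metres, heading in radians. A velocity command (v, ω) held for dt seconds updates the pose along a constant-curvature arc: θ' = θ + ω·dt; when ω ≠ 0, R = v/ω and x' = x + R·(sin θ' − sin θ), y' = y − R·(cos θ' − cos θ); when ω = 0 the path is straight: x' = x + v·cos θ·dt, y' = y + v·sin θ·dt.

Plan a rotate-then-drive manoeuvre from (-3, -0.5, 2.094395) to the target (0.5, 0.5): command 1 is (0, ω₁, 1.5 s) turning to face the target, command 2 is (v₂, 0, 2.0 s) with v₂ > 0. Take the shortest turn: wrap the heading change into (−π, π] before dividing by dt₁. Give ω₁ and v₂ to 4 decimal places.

heading to target = atan2(0.5−-0.5, 0.5−-3) = 0.2783
Δθ = wrap(0.2783 − 2.0944) = -1.8161; ω₁ = Δθ/dt₁ = -1.2107
distance = √((0.5−-3)² + (0.5−-0.5)²) = 3.6401; v₂ = distance/dt₂ = 1.8200

ω₁ = -1.2107, v₂ = 1.8200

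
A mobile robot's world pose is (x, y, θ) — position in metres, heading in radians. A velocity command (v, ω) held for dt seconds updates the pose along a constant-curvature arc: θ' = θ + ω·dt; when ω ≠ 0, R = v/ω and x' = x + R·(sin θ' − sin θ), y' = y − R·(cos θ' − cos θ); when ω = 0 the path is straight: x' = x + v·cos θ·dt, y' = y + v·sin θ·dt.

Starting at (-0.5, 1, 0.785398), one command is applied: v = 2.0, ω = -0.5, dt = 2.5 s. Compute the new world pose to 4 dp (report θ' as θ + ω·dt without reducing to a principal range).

(4.1207, 1.7476, -0.4646)

θ' = 0.7854 + -0.5·2.5 = -0.4646
R = v/ω = 2.0/-0.5 = -4.0000
x' = -0.5 + -4.0000·(sin -0.4646 − sin 0.7854) = 4.1207
y' = 1 − -4.0000·(cos -0.4646 − cos 0.7854) = 1.7476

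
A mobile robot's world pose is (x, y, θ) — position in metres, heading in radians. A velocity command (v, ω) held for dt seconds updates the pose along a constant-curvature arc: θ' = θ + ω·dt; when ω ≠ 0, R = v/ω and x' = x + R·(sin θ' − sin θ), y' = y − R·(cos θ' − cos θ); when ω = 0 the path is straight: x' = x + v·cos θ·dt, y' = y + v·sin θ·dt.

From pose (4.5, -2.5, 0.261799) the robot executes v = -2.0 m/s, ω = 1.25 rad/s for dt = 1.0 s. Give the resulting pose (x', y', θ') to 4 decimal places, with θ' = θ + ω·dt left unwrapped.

θ' = 0.2618 + 1.25·1.0 = 1.5118
R = v/ω = -2.0/1.25 = -1.6000
x' = 4.5 + -1.6000·(sin 1.5118 − sin 0.2618) = 3.3169
y' = -2.5 − -1.6000·(cos 1.5118 − cos 0.2618) = -3.9511

(3.3169, -3.9511, 1.5118)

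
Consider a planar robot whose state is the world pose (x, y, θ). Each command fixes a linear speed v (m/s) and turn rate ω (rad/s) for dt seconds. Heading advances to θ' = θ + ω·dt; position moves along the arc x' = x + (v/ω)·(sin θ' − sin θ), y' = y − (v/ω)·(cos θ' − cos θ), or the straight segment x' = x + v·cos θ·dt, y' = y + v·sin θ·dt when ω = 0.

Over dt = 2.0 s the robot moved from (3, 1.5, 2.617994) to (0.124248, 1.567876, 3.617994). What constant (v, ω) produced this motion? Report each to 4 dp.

v = 1.5000, ω = 0.5000

Δθ = 3.617994 − 2.617994 = 1.000000
ω = Δθ/dt = 1.000000/2.0 = 0.5000
R = Δx/(sin θ' − sin θ) = 3.0000
v = R·ω = 3.0000·0.5000 = 1.5000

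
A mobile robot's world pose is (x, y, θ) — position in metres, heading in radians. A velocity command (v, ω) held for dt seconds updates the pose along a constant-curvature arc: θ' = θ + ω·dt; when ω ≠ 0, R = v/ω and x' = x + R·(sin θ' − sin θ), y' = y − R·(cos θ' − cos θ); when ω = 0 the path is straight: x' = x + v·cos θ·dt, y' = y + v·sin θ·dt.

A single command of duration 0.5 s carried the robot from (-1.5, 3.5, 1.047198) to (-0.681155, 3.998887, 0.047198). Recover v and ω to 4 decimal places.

v = 2.0000, ω = -2.0000

Δθ = 0.047198 − 1.047198 = -1.000000
ω = Δθ/dt = -1.000000/0.5 = -2.0000
R = Δx/(sin θ' − sin θ) = -1.0000
v = R·ω = -1.0000·-2.0000 = 2.0000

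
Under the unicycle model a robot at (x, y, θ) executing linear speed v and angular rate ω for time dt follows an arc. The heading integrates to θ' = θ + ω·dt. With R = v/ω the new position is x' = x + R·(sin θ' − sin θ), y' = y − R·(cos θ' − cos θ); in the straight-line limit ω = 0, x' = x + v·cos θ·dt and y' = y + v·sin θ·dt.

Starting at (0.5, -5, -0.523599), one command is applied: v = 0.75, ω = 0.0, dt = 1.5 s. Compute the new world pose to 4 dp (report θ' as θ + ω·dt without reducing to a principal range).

θ' = -0.5236 + 0.0·1.5 = -0.5236
ω = 0 → straight: x' = 0.5 + 0.75·cos(-0.5236)·1.5 = 1.4743
y' = -5 + 0.75·sin(-0.5236)·1.5 = -5.5625

(1.4743, -5.5625, -0.5236)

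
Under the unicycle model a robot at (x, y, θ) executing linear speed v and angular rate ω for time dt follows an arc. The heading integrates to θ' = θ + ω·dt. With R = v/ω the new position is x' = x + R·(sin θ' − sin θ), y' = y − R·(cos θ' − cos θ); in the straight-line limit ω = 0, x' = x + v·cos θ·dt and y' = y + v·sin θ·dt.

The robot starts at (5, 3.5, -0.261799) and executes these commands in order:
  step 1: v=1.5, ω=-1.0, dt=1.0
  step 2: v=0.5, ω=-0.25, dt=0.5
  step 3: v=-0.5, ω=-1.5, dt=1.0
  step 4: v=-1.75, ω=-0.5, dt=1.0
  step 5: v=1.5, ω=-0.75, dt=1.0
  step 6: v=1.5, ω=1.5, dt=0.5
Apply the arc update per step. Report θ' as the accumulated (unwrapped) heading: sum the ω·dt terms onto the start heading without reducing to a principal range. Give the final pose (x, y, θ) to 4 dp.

step 1: θ'=-1.2618 (R=-1.5000) → pose (6.0407, 2.5073, -1.2618)
step 2: θ'=-1.3868 (R=-2.0000) → pose (6.1017, 2.2650, -1.3868)
step 3: θ'=-2.8868 (R=0.3333) → pose (6.3454, 2.6485, -2.8868)
step 4: θ'=-3.3868 (R=3.5000) → pose (8.0772, 2.6568, -3.3868)
step 5: θ'=-4.1368 (R=-2.0000) → pose (6.8850, 3.5084, -4.1368)
step 6: θ'=-3.3868 (R=1.0000) → pose (6.2888, 3.9341, -3.3868)

(6.2888, 3.9341, -3.3868)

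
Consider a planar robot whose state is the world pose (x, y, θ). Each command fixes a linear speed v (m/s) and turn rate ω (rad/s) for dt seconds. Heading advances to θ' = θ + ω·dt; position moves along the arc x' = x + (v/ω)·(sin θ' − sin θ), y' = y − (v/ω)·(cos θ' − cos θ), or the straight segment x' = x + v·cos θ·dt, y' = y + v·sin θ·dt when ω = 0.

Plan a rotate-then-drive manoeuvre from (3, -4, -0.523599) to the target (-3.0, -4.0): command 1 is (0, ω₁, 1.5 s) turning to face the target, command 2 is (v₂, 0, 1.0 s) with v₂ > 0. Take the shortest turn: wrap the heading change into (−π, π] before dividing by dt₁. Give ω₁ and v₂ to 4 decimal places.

ω₁ = -1.7453, v₂ = 6.0000

heading to target = atan2(-4−-4, -3−3) = 3.1416
Δθ = wrap(3.1416 − -0.5236) = -2.6180; ω₁ = Δθ/dt₁ = -1.7453
distance = √((-3−3)² + (-4−-4)²) = 6.0000; v₂ = distance/dt₂ = 6.0000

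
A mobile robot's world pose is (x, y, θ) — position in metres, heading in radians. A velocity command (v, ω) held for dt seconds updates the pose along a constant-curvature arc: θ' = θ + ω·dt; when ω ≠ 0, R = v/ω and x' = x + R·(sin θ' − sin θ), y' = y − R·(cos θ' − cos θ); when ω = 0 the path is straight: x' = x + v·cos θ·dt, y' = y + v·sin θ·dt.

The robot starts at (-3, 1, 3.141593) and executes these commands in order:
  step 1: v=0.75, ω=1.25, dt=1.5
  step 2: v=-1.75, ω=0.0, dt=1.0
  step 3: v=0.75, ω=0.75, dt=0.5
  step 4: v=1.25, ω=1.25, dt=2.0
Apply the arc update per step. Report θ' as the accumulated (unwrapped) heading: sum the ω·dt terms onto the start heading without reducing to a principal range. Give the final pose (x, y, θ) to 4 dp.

step 1: θ'=5.0166 (R=0.6000) → pose (-3.5725, 0.2203, 5.0166)
step 2: θ'=5.0166 (straight) → pose (-4.0966, 1.8899, 5.0166)
step 3: θ'=5.3916 (R=1.0000) → pose (-3.9206, 1.5613, 5.3916)
step 4: θ'=7.8916 (R=1.0000) → pose (-2.1433, 2.2271, 7.8916)

(-2.1433, 2.2271, 7.8916)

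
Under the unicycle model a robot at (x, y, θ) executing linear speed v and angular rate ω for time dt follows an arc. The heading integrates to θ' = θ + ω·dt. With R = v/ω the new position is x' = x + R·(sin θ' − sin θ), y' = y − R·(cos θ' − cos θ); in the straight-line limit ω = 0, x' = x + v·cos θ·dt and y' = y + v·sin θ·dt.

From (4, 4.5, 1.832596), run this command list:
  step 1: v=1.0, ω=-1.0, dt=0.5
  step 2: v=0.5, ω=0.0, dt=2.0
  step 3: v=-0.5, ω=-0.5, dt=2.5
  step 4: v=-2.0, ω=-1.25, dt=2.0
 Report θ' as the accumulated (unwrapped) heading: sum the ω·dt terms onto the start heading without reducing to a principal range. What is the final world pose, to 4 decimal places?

(2.1488, 7.9989, -2.4174)

step 1: θ'=1.3326 (R=-1.0000) → pose (3.9942, 4.9948, 1.3326)
step 2: θ'=1.3326 (straight) → pose (4.2301, 5.9665, 1.3326)
step 3: θ'=0.0826 (R=1.0000) → pose (3.3409, 5.2059, 0.0826)
step 4: θ'=-2.4174 (R=1.6000) → pose (2.1488, 7.9989, -2.4174)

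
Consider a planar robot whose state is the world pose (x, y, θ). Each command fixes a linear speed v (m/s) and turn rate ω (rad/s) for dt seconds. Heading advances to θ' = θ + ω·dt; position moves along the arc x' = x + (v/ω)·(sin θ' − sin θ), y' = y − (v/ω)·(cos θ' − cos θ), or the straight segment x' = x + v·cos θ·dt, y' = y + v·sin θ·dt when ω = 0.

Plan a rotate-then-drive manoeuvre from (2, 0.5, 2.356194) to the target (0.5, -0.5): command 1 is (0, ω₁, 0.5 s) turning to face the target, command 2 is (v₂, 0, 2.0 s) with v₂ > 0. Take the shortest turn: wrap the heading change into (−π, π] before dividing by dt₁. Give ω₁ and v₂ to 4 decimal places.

heading to target = atan2(-0.5−0.5, 0.5−2) = -2.5536
Δθ = wrap(-2.5536 − 2.3562) = 1.3734; ω₁ = Δθ/dt₁ = 2.7468
distance = √((0.5−2)² + (-0.5−0.5)²) = 1.8028; v₂ = distance/dt₂ = 0.9014

ω₁ = 2.7468, v₂ = 0.9014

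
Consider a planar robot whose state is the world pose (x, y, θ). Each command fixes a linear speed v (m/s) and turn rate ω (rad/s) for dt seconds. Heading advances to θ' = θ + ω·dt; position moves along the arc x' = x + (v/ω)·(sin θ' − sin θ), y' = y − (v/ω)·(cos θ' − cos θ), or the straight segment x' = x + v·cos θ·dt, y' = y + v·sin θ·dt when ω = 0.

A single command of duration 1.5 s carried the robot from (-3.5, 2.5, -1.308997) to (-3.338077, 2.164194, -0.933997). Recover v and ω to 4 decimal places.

v = 0.2500, ω = 0.2500

Δθ = -0.933997 − -1.308997 = 0.375000
ω = Δθ/dt = 0.375000/1.5 = 0.2500
R = −Δy/(cos θ' − cos θ) = 1.0000
v = R·ω = 1.0000·0.2500 = 0.2500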